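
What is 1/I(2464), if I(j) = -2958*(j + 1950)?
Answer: -1/13056612 ≈ -7.6590e-8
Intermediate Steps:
I(j) = -5768100 - 2958*j (I(j) = -2958*(1950 + j) = -5768100 - 2958*j)
1/I(2464) = 1/(-5768100 - 2958*2464) = 1/(-5768100 - 7288512) = 1/(-13056612) = -1/13056612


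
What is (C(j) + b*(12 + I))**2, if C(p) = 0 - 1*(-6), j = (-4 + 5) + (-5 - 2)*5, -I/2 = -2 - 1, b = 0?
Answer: 36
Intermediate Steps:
I = 6 (I = -2*(-2 - 1) = -2*(-3) = 6)
j = -34 (j = 1 - 7*5 = 1 - 35 = -34)
C(p) = 6 (C(p) = 0 + 6 = 6)
(C(j) + b*(12 + I))**2 = (6 + 0*(12 + 6))**2 = (6 + 0*18)**2 = (6 + 0)**2 = 6**2 = 36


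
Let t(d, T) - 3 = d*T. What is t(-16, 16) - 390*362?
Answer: -141433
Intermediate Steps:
t(d, T) = 3 + T*d (t(d, T) = 3 + d*T = 3 + T*d)
t(-16, 16) - 390*362 = (3 + 16*(-16)) - 390*362 = (3 - 256) - 141180 = -253 - 141180 = -141433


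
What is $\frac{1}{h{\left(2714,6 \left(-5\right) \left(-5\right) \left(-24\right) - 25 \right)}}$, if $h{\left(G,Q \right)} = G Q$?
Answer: $- \frac{1}{9838250} \approx -1.0164 \cdot 10^{-7}$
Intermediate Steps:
$\frac{1}{h{\left(2714,6 \left(-5\right) \left(-5\right) \left(-24\right) - 25 \right)}} = \frac{1}{2714 \left(6 \left(-5\right) \left(-5\right) \left(-24\right) - 25\right)} = \frac{1}{2714 \left(\left(-30\right) \left(-5\right) \left(-24\right) - 25\right)} = \frac{1}{2714 \left(150 \left(-24\right) - 25\right)} = \frac{1}{2714 \left(-3600 - 25\right)} = \frac{1}{2714 \left(-3625\right)} = \frac{1}{-9838250} = - \frac{1}{9838250}$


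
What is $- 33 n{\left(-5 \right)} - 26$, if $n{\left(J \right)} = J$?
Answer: $139$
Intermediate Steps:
$- 33 n{\left(-5 \right)} - 26 = \left(-33\right) \left(-5\right) - 26 = 165 - 26 = 139$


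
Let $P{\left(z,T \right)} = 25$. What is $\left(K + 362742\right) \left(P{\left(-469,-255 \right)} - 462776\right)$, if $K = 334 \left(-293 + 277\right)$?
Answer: $-165386281898$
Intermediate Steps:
$K = -5344$ ($K = 334 \left(-16\right) = -5344$)
$\left(K + 362742\right) \left(P{\left(-469,-255 \right)} - 462776\right) = \left(-5344 + 362742\right) \left(25 - 462776\right) = 357398 \left(-462751\right) = -165386281898$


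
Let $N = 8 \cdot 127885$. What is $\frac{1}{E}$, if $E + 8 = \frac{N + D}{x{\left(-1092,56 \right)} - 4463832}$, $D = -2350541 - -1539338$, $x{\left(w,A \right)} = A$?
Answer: $- \frac{4463776}{35922085} \approx -0.12426$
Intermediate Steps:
$D = -811203$ ($D = -2350541 + 1539338 = -811203$)
$N = 1023080$
$E = - \frac{35922085}{4463776}$ ($E = -8 + \frac{1023080 - 811203}{56 - 4463832} = -8 + \frac{211877}{-4463776} = -8 + 211877 \left(- \frac{1}{4463776}\right) = -8 - \frac{211877}{4463776} = - \frac{35922085}{4463776} \approx -8.0475$)
$\frac{1}{E} = \frac{1}{- \frac{35922085}{4463776}} = - \frac{4463776}{35922085}$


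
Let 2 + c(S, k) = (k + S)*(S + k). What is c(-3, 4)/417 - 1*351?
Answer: -146368/417 ≈ -351.00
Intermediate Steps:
c(S, k) = -2 + (S + k)**2 (c(S, k) = -2 + (k + S)*(S + k) = -2 + (S + k)*(S + k) = -2 + (S + k)**2)
c(-3, 4)/417 - 1*351 = (-2 + (-3 + 4)**2)/417 - 1*351 = (-2 + 1**2)*(1/417) - 351 = (-2 + 1)*(1/417) - 351 = -1*1/417 - 351 = -1/417 - 351 = -146368/417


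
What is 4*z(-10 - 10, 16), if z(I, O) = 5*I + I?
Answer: -480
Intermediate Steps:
z(I, O) = 6*I
4*z(-10 - 10, 16) = 4*(6*(-10 - 10)) = 4*(6*(-20)) = 4*(-120) = -480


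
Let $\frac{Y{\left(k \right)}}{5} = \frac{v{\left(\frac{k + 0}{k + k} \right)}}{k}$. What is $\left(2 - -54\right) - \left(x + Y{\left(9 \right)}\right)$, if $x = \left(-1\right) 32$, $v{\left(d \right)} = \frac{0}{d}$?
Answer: $88$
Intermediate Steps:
$v{\left(d \right)} = 0$
$Y{\left(k \right)} = 0$ ($Y{\left(k \right)} = 5 \frac{0}{k} = 5 \cdot 0 = 0$)
$x = -32$
$\left(2 - -54\right) - \left(x + Y{\left(9 \right)}\right) = \left(2 - -54\right) - \left(-32 + 0\right) = \left(2 + 54\right) - -32 = 56 + 32 = 88$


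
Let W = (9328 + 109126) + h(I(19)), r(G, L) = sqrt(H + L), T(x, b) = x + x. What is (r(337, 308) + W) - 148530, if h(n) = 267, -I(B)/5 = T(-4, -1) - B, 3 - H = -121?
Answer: -29809 + 12*sqrt(3) ≈ -29788.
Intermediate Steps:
H = 124 (H = 3 - 1*(-121) = 3 + 121 = 124)
T(x, b) = 2*x
I(B) = 40 + 5*B (I(B) = -5*(2*(-4) - B) = -5*(-8 - B) = 40 + 5*B)
r(G, L) = sqrt(124 + L)
W = 118721 (W = (9328 + 109126) + 267 = 118454 + 267 = 118721)
(r(337, 308) + W) - 148530 = (sqrt(124 + 308) + 118721) - 148530 = (sqrt(432) + 118721) - 148530 = (12*sqrt(3) + 118721) - 148530 = (118721 + 12*sqrt(3)) - 148530 = -29809 + 12*sqrt(3)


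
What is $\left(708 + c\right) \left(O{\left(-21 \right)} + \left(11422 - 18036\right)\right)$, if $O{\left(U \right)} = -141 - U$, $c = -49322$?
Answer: $327366676$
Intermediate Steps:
$\left(708 + c\right) \left(O{\left(-21 \right)} + \left(11422 - 18036\right)\right) = \left(708 - 49322\right) \left(\left(-141 - -21\right) + \left(11422 - 18036\right)\right) = - 48614 \left(\left(-141 + 21\right) + \left(11422 - 18036\right)\right) = - 48614 \left(-120 - 6614\right) = \left(-48614\right) \left(-6734\right) = 327366676$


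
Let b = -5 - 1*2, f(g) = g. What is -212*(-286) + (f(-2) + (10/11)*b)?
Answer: 666860/11 ≈ 60624.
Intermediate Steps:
b = -7 (b = -5 - 2 = -7)
-212*(-286) + (f(-2) + (10/11)*b) = -212*(-286) + (-2 + (10/11)*(-7)) = 60632 + (-2 + (10*(1/11))*(-7)) = 60632 + (-2 + (10/11)*(-7)) = 60632 + (-2 - 70/11) = 60632 - 92/11 = 666860/11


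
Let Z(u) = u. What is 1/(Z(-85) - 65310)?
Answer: -1/65395 ≈ -1.5292e-5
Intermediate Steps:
1/(Z(-85) - 65310) = 1/(-85 - 65310) = 1/(-65395) = -1/65395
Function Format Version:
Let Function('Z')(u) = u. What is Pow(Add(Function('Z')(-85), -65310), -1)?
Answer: Rational(-1, 65395) ≈ -1.5292e-5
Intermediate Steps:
Pow(Add(Function('Z')(-85), -65310), -1) = Pow(Add(-85, -65310), -1) = Pow(-65395, -1) = Rational(-1, 65395)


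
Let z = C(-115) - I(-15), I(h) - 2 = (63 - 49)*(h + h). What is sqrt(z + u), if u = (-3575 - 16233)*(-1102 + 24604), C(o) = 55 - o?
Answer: 2*I*sqrt(116381757) ≈ 21576.0*I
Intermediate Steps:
u = -465527616 (u = -19808*23502 = -465527616)
I(h) = 2 + 28*h (I(h) = 2 + (63 - 49)*(h + h) = 2 + 14*(2*h) = 2 + 28*h)
z = 588 (z = (55 - 1*(-115)) - (2 + 28*(-15)) = (55 + 115) - (2 - 420) = 170 - 1*(-418) = 170 + 418 = 588)
sqrt(z + u) = sqrt(588 - 465527616) = sqrt(-465527028) = 2*I*sqrt(116381757)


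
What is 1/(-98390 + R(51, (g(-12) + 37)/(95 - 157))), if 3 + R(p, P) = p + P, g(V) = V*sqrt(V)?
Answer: -378028942/37176347813809 - 1488*I*sqrt(3)/37176347813809 ≈ -1.0169e-5 - 6.9326e-11*I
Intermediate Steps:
g(V) = V**(3/2)
R(p, P) = -3 + P + p (R(p, P) = -3 + (p + P) = -3 + (P + p) = -3 + P + p)
1/(-98390 + R(51, (g(-12) + 37)/(95 - 157))) = 1/(-98390 + (-3 + ((-12)**(3/2) + 37)/(95 - 157) + 51)) = 1/(-98390 + (-3 + (-24*I*sqrt(3) + 37)/(-62) + 51)) = 1/(-98390 + (-3 + (37 - 24*I*sqrt(3))*(-1/62) + 51)) = 1/(-98390 + (-3 + (-37/62 + 12*I*sqrt(3)/31) + 51)) = 1/(-98390 + (2939/62 + 12*I*sqrt(3)/31)) = 1/(-6097241/62 + 12*I*sqrt(3)/31)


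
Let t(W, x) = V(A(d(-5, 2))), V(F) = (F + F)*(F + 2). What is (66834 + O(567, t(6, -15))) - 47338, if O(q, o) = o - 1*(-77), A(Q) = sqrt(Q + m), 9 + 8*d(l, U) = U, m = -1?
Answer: 78277/4 + I*sqrt(30) ≈ 19569.0 + 5.4772*I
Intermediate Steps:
d(l, U) = -9/8 + U/8
A(Q) = sqrt(-1 + Q) (A(Q) = sqrt(Q - 1) = sqrt(-1 + Q))
V(F) = 2*F*(2 + F) (V(F) = (2*F)*(2 + F) = 2*F*(2 + F))
t(W, x) = I*sqrt(30)*(2 + I*sqrt(30)/4)/2 (t(W, x) = 2*sqrt(-1 + (-9/8 + (1/8)*2))*(2 + sqrt(-1 + (-9/8 + (1/8)*2))) = 2*sqrt(-1 + (-9/8 + 1/4))*(2 + sqrt(-1 + (-9/8 + 1/4))) = 2*sqrt(-1 - 7/8)*(2 + sqrt(-1 - 7/8)) = 2*sqrt(-15/8)*(2 + sqrt(-15/8)) = 2*(I*sqrt(30)/4)*(2 + I*sqrt(30)/4) = I*sqrt(30)*(2 + I*sqrt(30)/4)/2)
O(q, o) = 77 + o (O(q, o) = o + 77 = 77 + o)
(66834 + O(567, t(6, -15))) - 47338 = (66834 + (77 + (-15/4 + I*sqrt(30)))) - 47338 = (66834 + (293/4 + I*sqrt(30))) - 47338 = (267629/4 + I*sqrt(30)) - 47338 = 78277/4 + I*sqrt(30)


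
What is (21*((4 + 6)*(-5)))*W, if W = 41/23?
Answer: -43050/23 ≈ -1871.7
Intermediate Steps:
W = 41/23 (W = 41*(1/23) = 41/23 ≈ 1.7826)
(21*((4 + 6)*(-5)))*W = (21*((4 + 6)*(-5)))*(41/23) = (21*(10*(-5)))*(41/23) = (21*(-50))*(41/23) = -1050*41/23 = -43050/23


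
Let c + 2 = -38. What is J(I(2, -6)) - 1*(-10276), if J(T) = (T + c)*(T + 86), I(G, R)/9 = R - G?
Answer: 8708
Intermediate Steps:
c = -40 (c = -2 - 38 = -40)
I(G, R) = -9*G + 9*R (I(G, R) = 9*(R - G) = -9*G + 9*R)
J(T) = (-40 + T)*(86 + T) (J(T) = (T - 40)*(T + 86) = (-40 + T)*(86 + T))
J(I(2, -6)) - 1*(-10276) = (-3440 + (-9*2 + 9*(-6))² + 46*(-9*2 + 9*(-6))) - 1*(-10276) = (-3440 + (-18 - 54)² + 46*(-18 - 54)) + 10276 = (-3440 + (-72)² + 46*(-72)) + 10276 = (-3440 + 5184 - 3312) + 10276 = -1568 + 10276 = 8708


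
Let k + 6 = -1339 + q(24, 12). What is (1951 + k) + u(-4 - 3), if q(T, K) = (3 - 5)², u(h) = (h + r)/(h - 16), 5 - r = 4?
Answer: 14036/23 ≈ 610.26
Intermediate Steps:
r = 1 (r = 5 - 1*4 = 5 - 4 = 1)
u(h) = (1 + h)/(-16 + h) (u(h) = (h + 1)/(h - 16) = (1 + h)/(-16 + h))
q(T, K) = 4 (q(T, K) = (-2)² = 4)
k = -1341 (k = -6 + (-1339 + 4) = -6 - 1335 = -1341)
(1951 + k) + u(-4 - 3) = (1951 - 1341) + (1 + (-4 - 3))/(-16 + (-4 - 3)) = 610 + (1 - 7)/(-16 - 7) = 610 - 6/(-23) = 610 - 1/23*(-6) = 610 + 6/23 = 14036/23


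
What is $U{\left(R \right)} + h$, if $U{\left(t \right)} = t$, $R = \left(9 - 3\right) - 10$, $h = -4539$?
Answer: $-4543$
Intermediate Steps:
$R = -4$ ($R = 6 - 10 = -4$)
$U{\left(R \right)} + h = -4 - 4539 = -4543$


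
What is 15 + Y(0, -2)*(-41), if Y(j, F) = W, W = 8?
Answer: -313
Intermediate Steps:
Y(j, F) = 8
15 + Y(0, -2)*(-41) = 15 + 8*(-41) = 15 - 328 = -313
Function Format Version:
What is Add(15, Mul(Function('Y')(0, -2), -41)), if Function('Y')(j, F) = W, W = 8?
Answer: -313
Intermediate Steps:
Function('Y')(j, F) = 8
Add(15, Mul(Function('Y')(0, -2), -41)) = Add(15, Mul(8, -41)) = Add(15, -328) = -313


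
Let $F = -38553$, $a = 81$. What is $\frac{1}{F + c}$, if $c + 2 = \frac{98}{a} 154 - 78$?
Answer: $- \frac{81}{3114181} \approx -2.601 \cdot 10^{-5}$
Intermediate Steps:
$c = \frac{8612}{81}$ ($c = -2 - \left(78 - \frac{98}{81} \cdot 154\right) = -2 - \left(78 - 98 \cdot \frac{1}{81} \cdot 154\right) = -2 + \left(\frac{98}{81} \cdot 154 - 78\right) = -2 + \left(\frac{15092}{81} - 78\right) = -2 + \frac{8774}{81} = \frac{8612}{81} \approx 106.32$)
$\frac{1}{F + c} = \frac{1}{-38553 + \frac{8612}{81}} = \frac{1}{- \frac{3114181}{81}} = - \frac{81}{3114181}$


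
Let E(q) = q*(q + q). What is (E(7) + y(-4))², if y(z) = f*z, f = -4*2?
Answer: 16900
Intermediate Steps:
f = -8
E(q) = 2*q² (E(q) = q*(2*q) = 2*q²)
y(z) = -8*z
(E(7) + y(-4))² = (2*7² - 8*(-4))² = (2*49 + 32)² = (98 + 32)² = 130² = 16900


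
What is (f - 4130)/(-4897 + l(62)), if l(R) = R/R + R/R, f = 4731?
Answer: -601/4895 ≈ -0.12278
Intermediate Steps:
l(R) = 2 (l(R) = 1 + 1 = 2)
(f - 4130)/(-4897 + l(62)) = (4731 - 4130)/(-4897 + 2) = 601/(-4895) = 601*(-1/4895) = -601/4895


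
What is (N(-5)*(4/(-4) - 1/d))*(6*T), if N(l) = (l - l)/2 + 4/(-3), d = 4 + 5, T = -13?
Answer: -1040/9 ≈ -115.56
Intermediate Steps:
d = 9
N(l) = -4/3 (N(l) = 0*(½) + 4*(-⅓) = 0 - 4/3 = -4/3)
(N(-5)*(4/(-4) - 1/d))*(6*T) = (-4*(4/(-4) - 1/9)/3)*(6*(-13)) = -4*(4*(-¼) - 1*⅑)/3*(-78) = -4*(-1 - ⅑)/3*(-78) = -4/3*(-10/9)*(-78) = (40/27)*(-78) = -1040/9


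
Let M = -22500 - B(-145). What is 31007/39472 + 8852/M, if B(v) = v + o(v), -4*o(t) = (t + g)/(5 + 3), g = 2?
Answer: 11004604913/28242334416 ≈ 0.38965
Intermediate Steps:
o(t) = -1/16 - t/32 (o(t) = -(t + 2)/(4*(5 + 3)) = -(2 + t)/(4*8) = -(1/4 + t/8)/4 = -1/16 - t/32)
B(v) = -1/16 + 31*v/32 (B(v) = v + (-1/16 - v/32) = -1/16 + 31*v/32)
M = -715503/32 (M = -22500 - (-1/16 + (31/32)*(-145)) = -22500 - (-1/16 - 4495/32) = -22500 - 1*(-4497/32) = -22500 + 4497/32 = -715503/32 ≈ -22359.)
31007/39472 + 8852/M = 31007/39472 + 8852/(-715503/32) = 31007*(1/39472) + 8852*(-32/715503) = 31007/39472 - 283264/715503 = 11004604913/28242334416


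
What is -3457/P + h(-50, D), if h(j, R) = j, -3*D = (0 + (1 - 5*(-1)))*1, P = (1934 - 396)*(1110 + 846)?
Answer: -150419857/3008328 ≈ -50.001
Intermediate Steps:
P = 3008328 (P = 1538*1956 = 3008328)
D = -2 (D = -(0 + (1 - 5*(-1)))/3 = -(0 + (1 + 5))/3 = -(0 + 6)/3 = -2 ≈ -2.0000)
-3457/P + h(-50, D) = -3457/3008328 - 50 = -150419857/3008328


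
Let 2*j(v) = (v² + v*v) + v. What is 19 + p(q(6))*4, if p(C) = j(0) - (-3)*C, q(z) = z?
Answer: 91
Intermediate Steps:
j(v) = v² + v/2 (j(v) = ((v² + v*v) + v)/2 = ((v² + v²) + v)/2 = (2*v² + v)/2 = (v + 2*v²)/2 = v² + v/2)
p(C) = 3*C (p(C) = 0*(½ + 0) - (-3)*C = 0*(½) + 3*C = 0 + 3*C = 3*C)
19 + p(q(6))*4 = 19 + (3*6)*4 = 19 + 18*4 = 19 + 72 = 91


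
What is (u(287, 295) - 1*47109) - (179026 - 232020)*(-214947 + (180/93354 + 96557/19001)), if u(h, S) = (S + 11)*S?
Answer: -3367474464889135121/295636559 ≈ -1.1391e+10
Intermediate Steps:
u(h, S) = S*(11 + S) (u(h, S) = (11 + S)*S = S*(11 + S))
(u(287, 295) - 1*47109) - (179026 - 232020)*(-214947 + (180/93354 + 96557/19001)) = (295*(11 + 295) - 1*47109) - (179026 - 232020)*(-214947 + (180/93354 + 96557/19001)) = (295*306 - 47109) - (-52994)*(-214947 + (180*(1/93354) + 96557*(1/19001))) = (90270 - 47109) - (-52994)*(-214947 + (30/15559 + 96557/19001)) = 43161 - (-52994)*(-214947 + 1502900393/295636559) = 43161 - (-52994)*(-63544688546980)/295636559 = 43161 - 1*3367487224858658120/295636559 = 43161 - 3367487224858658120/295636559 = -3367474464889135121/295636559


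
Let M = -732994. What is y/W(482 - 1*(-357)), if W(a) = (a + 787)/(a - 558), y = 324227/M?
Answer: -91107787/1191848244 ≈ -0.076442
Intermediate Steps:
y = -324227/732994 (y = 324227/(-732994) = 324227*(-1/732994) = -324227/732994 ≈ -0.44233)
W(a) = (787 + a)/(-558 + a)
y/W(482 - 1*(-357)) = -324227*(-558 + (482 - 1*(-357)))/(787 + (482 - 1*(-357)))/732994 = -324227*(-558 + (482 + 357))/(787 + (482 + 357))/732994 = -324227*(-558 + 839)/(787 + 839)/732994 = -324227/(732994*(1626/281)) = -324227/(732994*((1/281)*1626)) = -324227/(732994*1626/281) = -324227/732994*281/1626 = -91107787/1191848244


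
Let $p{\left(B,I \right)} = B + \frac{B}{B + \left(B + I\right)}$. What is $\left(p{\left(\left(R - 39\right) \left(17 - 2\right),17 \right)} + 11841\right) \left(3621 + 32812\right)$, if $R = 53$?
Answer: $\frac{191874285201}{437} \approx 4.3907 \cdot 10^{8}$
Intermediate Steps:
$p{\left(B,I \right)} = B + \frac{B}{I + 2 B}$
$\left(p{\left(\left(R - 39\right) \left(17 - 2\right),17 \right)} + 11841\right) \left(3621 + 32812\right) = \left(\frac{\left(53 - 39\right) \left(17 - 2\right) \left(1 + 17 + 2 \left(53 - 39\right) \left(17 - 2\right)\right)}{17 + 2 \left(53 - 39\right) \left(17 - 2\right)} + 11841\right) \left(3621 + 32812\right) = \left(\frac{14 \cdot 15 \left(1 + 17 + 2 \cdot 14 \cdot 15\right)}{17 + 2 \cdot 14 \cdot 15} + 11841\right) 36433 = \left(\frac{210 \left(1 + 17 + 2 \cdot 210\right)}{17 + 2 \cdot 210} + 11841\right) 36433 = \left(\frac{210 \left(1 + 17 + 420\right)}{17 + 420} + 11841\right) 36433 = \left(210 \cdot \frac{1}{437} \cdot 438 + 11841\right) 36433 = \left(\frac{91980}{437} + 11841\right) 36433 = \frac{5266497}{437} \cdot 36433 = \frac{191874285201}{437}$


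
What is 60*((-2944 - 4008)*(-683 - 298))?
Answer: 409194720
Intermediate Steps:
60*((-2944 - 4008)*(-683 - 298)) = 60*(-6952*(-981)) = 60*6819912 = 409194720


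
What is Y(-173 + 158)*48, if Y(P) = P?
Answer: -720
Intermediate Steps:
Y(-173 + 158)*48 = (-173 + 158)*48 = -15*48 = -720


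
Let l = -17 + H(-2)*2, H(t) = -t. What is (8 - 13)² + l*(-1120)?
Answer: 14585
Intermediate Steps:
l = -13 (l = -17 - 1*(-2)*2 = -17 + 2*2 = -17 + 4 = -13)
(8 - 13)² + l*(-1120) = (8 - 13)² - 13*(-1120) = (-5)² + 14560 = 25 + 14560 = 14585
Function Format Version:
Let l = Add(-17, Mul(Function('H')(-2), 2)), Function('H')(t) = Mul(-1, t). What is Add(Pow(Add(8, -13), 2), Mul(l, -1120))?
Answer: 14585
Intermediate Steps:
l = -13 (l = Add(-17, Mul(Mul(-1, -2), 2)) = Add(-17, Mul(2, 2)) = Add(-17, 4) = -13)
Add(Pow(Add(8, -13), 2), Mul(l, -1120)) = Add(Pow(Add(8, -13), 2), Mul(-13, -1120)) = Add(Pow(-5, 2), 14560) = Add(25, 14560) = 14585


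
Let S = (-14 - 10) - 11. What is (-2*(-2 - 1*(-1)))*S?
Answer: -70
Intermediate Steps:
S = -35 (S = -24 - 11 = -35)
(-2*(-2 - 1*(-1)))*S = -2*(-2 - 1*(-1))*(-35) = -2*(-2 + 1)*(-35) = -2*(-1)*(-35) = 2*(-35) = -70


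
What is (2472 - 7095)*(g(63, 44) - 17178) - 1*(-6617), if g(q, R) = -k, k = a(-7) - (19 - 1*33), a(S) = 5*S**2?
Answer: 80617868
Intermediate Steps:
k = 259 (k = 5*(-7)**2 - (19 - 1*33) = 5*49 - (19 - 33) = 245 - 1*(-14) = 245 + 14 = 259)
g(q, R) = -259 (g(q, R) = -1*259 = -259)
(2472 - 7095)*(g(63, 44) - 17178) - 1*(-6617) = (2472 - 7095)*(-259 - 17178) - 1*(-6617) = -4623*(-17437) + 6617 = 80611251 + 6617 = 80617868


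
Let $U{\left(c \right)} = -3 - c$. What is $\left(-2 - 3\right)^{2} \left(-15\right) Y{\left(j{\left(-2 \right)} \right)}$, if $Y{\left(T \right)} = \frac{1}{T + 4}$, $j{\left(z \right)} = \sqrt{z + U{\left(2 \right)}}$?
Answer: $- \frac{1500}{23} + \frac{375 i \sqrt{7}}{23} \approx -65.217 + 43.137 i$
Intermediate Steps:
$j{\left(z \right)} = \sqrt{-5 + z}$ ($j{\left(z \right)} = \sqrt{z - 5} = \sqrt{-5 + z}$)
$Y{\left(T \right)} = \frac{1}{4 + T}$
$\left(-2 - 3\right)^{2} \left(-15\right) Y{\left(j{\left(-2 \right)} \right)} = \frac{\left(-2 - 3\right)^{2} \left(-15\right)}{4 + \sqrt{-5 - 2}} = \frac{\left(-5\right)^{2} \left(-15\right)}{4 + \sqrt{-7}} = \frac{25 \left(-15\right)}{4 + i \sqrt{7}} = - \frac{375}{4 + i \sqrt{7}}$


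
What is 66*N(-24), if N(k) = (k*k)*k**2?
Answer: 21897216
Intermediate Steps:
N(k) = k**4 (N(k) = k**2*k**2 = k**4)
66*N(-24) = 66*(-24)**4 = 66*331776 = 21897216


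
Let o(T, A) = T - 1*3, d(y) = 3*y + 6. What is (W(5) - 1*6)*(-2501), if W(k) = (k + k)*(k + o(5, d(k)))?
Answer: -160064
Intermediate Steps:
d(y) = 6 + 3*y
o(T, A) = -3 + T (o(T, A) = T - 3 = -3 + T)
W(k) = 2*k*(2 + k) (W(k) = (k + k)*(k + (-3 + 5)) = (2*k)*(k + 2) = (2*k)*(2 + k) = 2*k*(2 + k))
(W(5) - 1*6)*(-2501) = (2*5*(2 + 5) - 1*6)*(-2501) = (2*5*7 - 6)*(-2501) = (70 - 6)*(-2501) = 64*(-2501) = -160064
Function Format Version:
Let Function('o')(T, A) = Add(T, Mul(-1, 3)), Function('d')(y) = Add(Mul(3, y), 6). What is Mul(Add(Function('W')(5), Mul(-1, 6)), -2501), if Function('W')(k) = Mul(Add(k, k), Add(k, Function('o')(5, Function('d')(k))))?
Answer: -160064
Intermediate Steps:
Function('d')(y) = Add(6, Mul(3, y))
Function('o')(T, A) = Add(-3, T) (Function('o')(T, A) = Add(T, -3) = Add(-3, T))
Function('W')(k) = Mul(2, k, Add(2, k)) (Function('W')(k) = Mul(Add(k, k), Add(k, Add(-3, 5))) = Mul(Mul(2, k), Add(k, 2)) = Mul(Mul(2, k), Add(2, k)) = Mul(2, k, Add(2, k)))
Mul(Add(Function('W')(5), Mul(-1, 6)), -2501) = Mul(Add(Mul(2, 5, Add(2, 5)), Mul(-1, 6)), -2501) = Mul(Add(Mul(2, 5, 7), -6), -2501) = Mul(Add(70, -6), -2501) = Mul(64, -2501) = -160064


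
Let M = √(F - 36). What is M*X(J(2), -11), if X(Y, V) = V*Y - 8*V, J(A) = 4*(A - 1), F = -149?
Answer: 44*I*√185 ≈ 598.46*I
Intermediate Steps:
J(A) = -4 + 4*A (J(A) = 4*(-1 + A) = -4 + 4*A)
M = I*√185 (M = √(-149 - 36) = √(-185) = I*√185 ≈ 13.601*I)
X(Y, V) = -8*V + V*Y
M*X(J(2), -11) = (I*√185)*(-11*(-8 + (-4 + 4*2))) = (I*√185)*(-11*(-8 + (-4 + 8))) = (I*√185)*(-11*(-8 + 4)) = (I*√185)*(-11*(-4)) = (I*√185)*44 = 44*I*√185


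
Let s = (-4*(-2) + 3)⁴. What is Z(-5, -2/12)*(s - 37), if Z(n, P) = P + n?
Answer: -75454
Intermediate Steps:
s = 14641 (s = (8 + 3)⁴ = 11⁴ = 14641)
Z(-5, -2/12)*(s - 37) = (-2/12 - 5)*(14641 - 37) = (-2*1/12 - 5)*14604 = (-⅙ - 5)*14604 = -31/6*14604 = -75454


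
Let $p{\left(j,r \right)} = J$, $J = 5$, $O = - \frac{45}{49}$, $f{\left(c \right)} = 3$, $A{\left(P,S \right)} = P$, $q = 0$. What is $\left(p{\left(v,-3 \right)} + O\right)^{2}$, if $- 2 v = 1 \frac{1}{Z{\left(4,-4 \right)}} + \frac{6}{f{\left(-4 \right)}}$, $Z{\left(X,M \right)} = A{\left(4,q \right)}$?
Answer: $\frac{40000}{2401} \approx 16.66$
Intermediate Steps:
$Z{\left(X,M \right)} = 4$
$v = - \frac{9}{8}$ ($v = - \frac{1 \cdot \frac{1}{4} + \frac{6}{3}}{2} = - \frac{1 \cdot \frac{1}{4} + 6 \cdot \frac{1}{3}}{2} = - \frac{\frac{1}{4} + 2}{2} = \left(- \frac{1}{2}\right) \frac{9}{4} = - \frac{9}{8} \approx -1.125$)
$O = - \frac{45}{49}$ ($O = \left(-45\right) \frac{1}{49} = - \frac{45}{49} \approx -0.91837$)
$p{\left(j,r \right)} = 5$
$\left(p{\left(v,-3 \right)} + O\right)^{2} = \left(5 - \frac{45}{49}\right)^{2} = \left(\frac{200}{49}\right)^{2} = \frac{40000}{2401}$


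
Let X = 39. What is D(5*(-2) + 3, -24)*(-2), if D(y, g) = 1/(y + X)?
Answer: -1/16 ≈ -0.062500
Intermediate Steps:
D(y, g) = 1/(39 + y) (D(y, g) = 1/(y + 39) = 1/(39 + y))
D(5*(-2) + 3, -24)*(-2) = -2/(39 + (5*(-2) + 3)) = -2/(39 + (-10 + 3)) = -2/(39 - 7) = -2/32 = (1/32)*(-2) = -1/16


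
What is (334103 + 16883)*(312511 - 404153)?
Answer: -32165059012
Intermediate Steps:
(334103 + 16883)*(312511 - 404153) = 350986*(-91642) = -32165059012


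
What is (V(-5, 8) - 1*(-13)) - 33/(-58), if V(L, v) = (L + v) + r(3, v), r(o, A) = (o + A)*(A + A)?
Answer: 11169/58 ≈ 192.57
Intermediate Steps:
r(o, A) = 2*A*(A + o) (r(o, A) = (A + o)*(2*A) = 2*A*(A + o))
V(L, v) = L + v + 2*v*(3 + v) (V(L, v) = (L + v) + 2*v*(v + 3) = (L + v) + 2*v*(3 + v) = L + v + 2*v*(3 + v))
(V(-5, 8) - 1*(-13)) - 33/(-58) = ((-5 + 8 + 2*8*(3 + 8)) - 1*(-13)) - 33/(-58) = ((-5 + 8 + 2*8*11) + 13) - 33*(-1/58) = ((-5 + 8 + 176) + 13) + 33/58 = (179 + 13) + 33/58 = 192 + 33/58 = 11169/58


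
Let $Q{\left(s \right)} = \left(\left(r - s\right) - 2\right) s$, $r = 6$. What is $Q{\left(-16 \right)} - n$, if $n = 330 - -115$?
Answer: $-765$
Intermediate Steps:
$n = 445$ ($n = 330 + 115 = 445$)
$Q{\left(s \right)} = s \left(4 - s\right)$ ($Q{\left(s \right)} = \left(\left(6 - s\right) - 2\right) s = \left(4 - s\right) s = s \left(4 - s\right)$)
$Q{\left(-16 \right)} - n = - 16 \left(4 - -16\right) - 445 = - 16 \left(4 + 16\right) - 445 = \left(-16\right) 20 - 445 = -320 - 445 = -765$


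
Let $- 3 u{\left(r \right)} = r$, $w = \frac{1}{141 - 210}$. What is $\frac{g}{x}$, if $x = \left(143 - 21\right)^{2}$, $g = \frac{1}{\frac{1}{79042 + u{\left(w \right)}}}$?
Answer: $\frac{16361695}{3080988} \approx 5.3105$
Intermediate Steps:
$w = - \frac{1}{69}$ ($w = \frac{1}{-69} = - \frac{1}{69} \approx -0.014493$)
$u{\left(r \right)} = - \frac{r}{3}$
$g = \frac{16361695}{207}$ ($g = \frac{1}{\frac{1}{79042 - - \frac{1}{207}}} = \frac{1}{\frac{1}{79042 + \frac{1}{207}}} = \frac{1}{\frac{1}{\frac{16361695}{207}}} = \frac{1}{\frac{207}{16361695}} = \frac{16361695}{207} \approx 79042.0$)
$x = 14884$ ($x = 122^{2} = 14884$)
$\frac{g}{x} = \frac{16361695}{207 \cdot 14884} = \frac{16361695}{207} \cdot \frac{1}{14884} = \frac{16361695}{3080988}$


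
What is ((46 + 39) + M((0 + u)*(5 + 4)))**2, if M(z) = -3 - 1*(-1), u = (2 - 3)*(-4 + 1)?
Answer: 6889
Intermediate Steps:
u = 3 (u = -1*(-3) = 3)
M(z) = -2 (M(z) = -3 + 1 = -2)
((46 + 39) + M((0 + u)*(5 + 4)))**2 = ((46 + 39) - 2)**2 = (85 - 2)**2 = 83**2 = 6889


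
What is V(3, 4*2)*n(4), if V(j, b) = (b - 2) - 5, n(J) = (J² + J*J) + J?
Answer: 36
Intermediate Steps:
n(J) = J + 2*J² (n(J) = (J² + J²) + J = 2*J² + J = J + 2*J²)
V(j, b) = -7 + b (V(j, b) = (-2 + b) - 5 = -7 + b)
V(3, 4*2)*n(4) = (-7 + 4*2)*(4*(1 + 2*4)) = (-7 + 8)*(4*(1 + 8)) = 1*(4*9) = 1*36 = 36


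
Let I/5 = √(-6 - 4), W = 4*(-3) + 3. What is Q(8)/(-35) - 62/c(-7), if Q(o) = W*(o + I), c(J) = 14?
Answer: -83/35 + 9*I*√10/7 ≈ -2.3714 + 4.0658*I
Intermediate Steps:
W = -9 (W = -12 + 3 = -9)
I = 5*I*√10 (I = 5*√(-6 - 4) = 5*√(-10) = 5*(I*√10) = 5*I*√10 ≈ 15.811*I)
Q(o) = -9*o - 45*I*√10 (Q(o) = -9*(o + 5*I*√10) = -9*o - 45*I*√10)
Q(8)/(-35) - 62/c(-7) = (-9*8 - 45*I*√10)/(-35) - 62/14 = (-72 - 45*I*√10)*(-1/35) - 62*1/14 = (72/35 + 9*I*√10/7) - 31/7 = -83/35 + 9*I*√10/7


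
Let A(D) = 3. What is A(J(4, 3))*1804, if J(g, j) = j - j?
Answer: 5412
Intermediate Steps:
J(g, j) = 0
A(J(4, 3))*1804 = 3*1804 = 5412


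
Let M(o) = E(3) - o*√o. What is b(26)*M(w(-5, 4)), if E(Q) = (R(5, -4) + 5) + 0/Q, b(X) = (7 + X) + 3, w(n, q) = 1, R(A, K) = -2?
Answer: 72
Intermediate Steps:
b(X) = 10 + X
E(Q) = 3 (E(Q) = (-2 + 5) + 0/Q = 3 + 0 = 3)
M(o) = 3 - o^(3/2) (M(o) = 3 - o*√o = 3 - o^(3/2))
b(26)*M(w(-5, 4)) = (10 + 26)*(3 - 1^(3/2)) = 36*(3 - 1*1) = 36*(3 - 1) = 36*2 = 72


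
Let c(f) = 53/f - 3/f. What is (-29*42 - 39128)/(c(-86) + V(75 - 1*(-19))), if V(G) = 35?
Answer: -867439/740 ≈ -1172.2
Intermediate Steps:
c(f) = 50/f
(-29*42 - 39128)/(c(-86) + V(75 - 1*(-19))) = (-29*42 - 39128)/(50/(-86) + 35) = (-1218 - 39128)/(50*(-1/86) + 35) = -40346/(-25/43 + 35) = -40346/1480/43 = -40346*43/1480 = -867439/740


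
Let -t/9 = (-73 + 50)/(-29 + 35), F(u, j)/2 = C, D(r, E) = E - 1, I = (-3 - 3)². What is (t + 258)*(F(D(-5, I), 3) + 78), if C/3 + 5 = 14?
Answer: 38610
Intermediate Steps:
C = 27 (C = -15 + 3*14 = -15 + 42 = 27)
I = 36 (I = (-6)² = 36)
D(r, E) = -1 + E
F(u, j) = 54 (F(u, j) = 2*27 = 54)
t = 69/2 (t = -9*(-73 + 50)/(-29 + 35) = -(-207)/6 = -9*(-23/6) = 69/2 ≈ 34.500)
(t + 258)*(F(D(-5, I), 3) + 78) = (69/2 + 258)*(54 + 78) = (585/2)*132 = 38610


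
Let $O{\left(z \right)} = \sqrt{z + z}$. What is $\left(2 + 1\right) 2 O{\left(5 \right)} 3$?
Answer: $18 \sqrt{10} \approx 56.921$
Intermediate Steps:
$O{\left(z \right)} = \sqrt{2} \sqrt{z}$ ($O{\left(z \right)} = \sqrt{2 z} = \sqrt{2} \sqrt{z}$)
$\left(2 + 1\right) 2 O{\left(5 \right)} 3 = \left(2 + 1\right) 2 \sqrt{2} \sqrt{5} \cdot 3 = 3 \cdot 2 \sqrt{10} \cdot 3 = 6 \sqrt{10} \cdot 3 = 18 \sqrt{10}$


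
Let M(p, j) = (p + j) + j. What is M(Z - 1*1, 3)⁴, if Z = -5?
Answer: 0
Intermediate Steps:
M(p, j) = p + 2*j (M(p, j) = (j + p) + j = p + 2*j)
M(Z - 1*1, 3)⁴ = ((-5 - 1*1) + 2*3)⁴ = ((-5 - 1) + 6)⁴ = (-6 + 6)⁴ = 0⁴ = 0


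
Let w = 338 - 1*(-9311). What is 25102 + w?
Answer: 34751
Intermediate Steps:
w = 9649 (w = 338 + 9311 = 9649)
25102 + w = 25102 + 9649 = 34751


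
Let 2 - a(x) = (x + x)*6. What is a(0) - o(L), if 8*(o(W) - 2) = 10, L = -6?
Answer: -5/4 ≈ -1.2500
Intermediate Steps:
a(x) = 2 - 12*x (a(x) = 2 - (x + x)*6 = 2 - 2*x*6 = 2 - 12*x)
o(W) = 13/4 (o(W) = 2 + (1/8)*10 = 2 + 5/4 = 13/4)
a(0) - o(L) = (2 - 12*0) - 1*13/4 = (2 + 0) - 13/4 = 2 - 13/4 = -5/4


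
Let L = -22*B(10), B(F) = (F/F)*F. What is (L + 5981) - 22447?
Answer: -16686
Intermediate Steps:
B(F) = F (B(F) = 1*F = F)
L = -220 (L = -22*10 = -220)
(L + 5981) - 22447 = (-220 + 5981) - 22447 = 5761 - 22447 = -16686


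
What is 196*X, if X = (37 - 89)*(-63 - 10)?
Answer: 744016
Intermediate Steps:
X = 3796 (X = -52*(-73) = 3796)
196*X = 196*3796 = 744016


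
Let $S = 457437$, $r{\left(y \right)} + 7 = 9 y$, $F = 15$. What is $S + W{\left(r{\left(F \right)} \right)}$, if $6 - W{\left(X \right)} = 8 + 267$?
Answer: $457168$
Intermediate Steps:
$r{\left(y \right)} = -7 + 9 y$
$W{\left(X \right)} = -269$ ($W{\left(X \right)} = 6 - \left(8 + 267\right) = 6 - 275 = -269$)
$S + W{\left(r{\left(F \right)} \right)} = 457437 - 269 = 457168$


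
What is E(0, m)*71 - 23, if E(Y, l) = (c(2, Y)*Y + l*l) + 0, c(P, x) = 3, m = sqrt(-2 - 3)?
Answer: -378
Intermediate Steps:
m = I*sqrt(5) (m = sqrt(-5) = I*sqrt(5) ≈ 2.2361*I)
E(Y, l) = l**2 + 3*Y (E(Y, l) = (3*Y + l*l) + 0 = (3*Y + l**2) + 0 = (l**2 + 3*Y) + 0 = l**2 + 3*Y)
E(0, m)*71 - 23 = ((I*sqrt(5))**2 + 3*0)*71 - 23 = (-5 + 0)*71 - 23 = -5*71 - 23 = -355 - 23 = -378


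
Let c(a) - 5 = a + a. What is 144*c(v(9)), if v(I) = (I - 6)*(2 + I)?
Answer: 10224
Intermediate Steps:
v(I) = (-6 + I)*(2 + I)
c(a) = 5 + 2*a (c(a) = 5 + (a + a) = 5 + 2*a)
144*c(v(9)) = 144*(5 + 2*(-12 + 9² - 4*9)) = 144*(5 + 2*(-12 + 81 - 36)) = 144*(5 + 2*33) = 144*(5 + 66) = 144*71 = 10224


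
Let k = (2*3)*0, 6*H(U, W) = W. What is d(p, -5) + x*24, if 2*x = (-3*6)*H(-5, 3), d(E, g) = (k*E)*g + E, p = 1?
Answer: -107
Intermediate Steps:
H(U, W) = W/6
k = 0 (k = 6*0 = 0)
d(E, g) = E (d(E, g) = (0*E)*g + E = 0*g + E = 0 + E = E)
x = -9/2 (x = ((-3*6)*((⅙)*3))/2 = (-18*½)/2 = (½)*(-9) = -9/2 ≈ -4.5000)
d(p, -5) + x*24 = 1 - 9/2*24 = 1 - 108 = -107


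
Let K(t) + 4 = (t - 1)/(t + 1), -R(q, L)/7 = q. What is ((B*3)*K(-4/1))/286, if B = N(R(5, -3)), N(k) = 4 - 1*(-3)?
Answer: -49/286 ≈ -0.17133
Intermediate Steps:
R(q, L) = -7*q
N(k) = 7 (N(k) = 4 + 3 = 7)
B = 7
K(t) = -4 + (-1 + t)/(1 + t) (K(t) = -4 + (t - 1)/(t + 1) = -4 + (-1 + t)/(1 + t))
((B*3)*K(-4/1))/286 = ((7*3)*((-5 - (-12)/1)/(1 - 4/1)))/286 = (21*((-5 - (-12))/(1 - 4*1)))*(1/286) = (21*((-5 - 3*(-4))/(1 - 4)))*(1/286) = (21*((-5 + 12)/(-3)))*(1/286) = (21*(-1/3*7))*(1/286) = (21*(-7/3))*(1/286) = -49*1/286 = -49/286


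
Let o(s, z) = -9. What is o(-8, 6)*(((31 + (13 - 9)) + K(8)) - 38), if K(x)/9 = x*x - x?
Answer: -4509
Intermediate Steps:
K(x) = -9*x + 9*x² (K(x) = 9*(x*x - x) = 9*(x² - x) = -9*x + 9*x²)
o(-8, 6)*(((31 + (13 - 9)) + K(8)) - 38) = -9*(((31 + (13 - 9)) + 9*8*(-1 + 8)) - 38) = -9*(((31 + 4) + 9*8*7) - 38) = -9*((35 + 504) - 38) = -9*(539 - 38) = -9*501 = -4509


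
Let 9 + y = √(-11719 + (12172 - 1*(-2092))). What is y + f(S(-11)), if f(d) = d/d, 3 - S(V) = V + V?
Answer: -8 + √2545 ≈ 42.448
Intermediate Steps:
y = -9 + √2545 (y = -9 + √(-11719 + (12172 - 1*(-2092))) = -9 + √(-11719 + (12172 + 2092)) = -9 + √(-11719 + 14264) = -9 + √2545 ≈ 41.448)
S(V) = 3 - 2*V (S(V) = 3 - (V + V) = 3 - 2*V)
f(d) = 1
y + f(S(-11)) = (-9 + √2545) + 1 = -8 + √2545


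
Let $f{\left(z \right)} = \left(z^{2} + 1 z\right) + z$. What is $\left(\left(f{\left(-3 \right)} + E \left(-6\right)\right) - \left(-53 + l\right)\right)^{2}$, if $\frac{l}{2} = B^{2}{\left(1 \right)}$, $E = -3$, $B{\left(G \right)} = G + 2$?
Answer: $3136$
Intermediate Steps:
$B{\left(G \right)} = 2 + G$
$l = 18$ ($l = 2 \left(2 + 1\right)^{2} = 2 \cdot 3^{2} = 2 \cdot 9 = 18$)
$f{\left(z \right)} = z^{2} + 2 z$ ($f{\left(z \right)} = \left(z^{2} + z\right) + z = \left(z + z^{2}\right) + z = z^{2} + 2 z$)
$\left(\left(f{\left(-3 \right)} + E \left(-6\right)\right) - \left(-53 + l\right)\right)^{2} = \left(\left(- 3 \left(2 - 3\right) - -18\right) + \left(53 - 18\right)\right)^{2} = \left(\left(\left(-3\right) \left(-1\right) + 18\right) + \left(53 - 18\right)\right)^{2} = \left(\left(3 + 18\right) + 35\right)^{2} = \left(21 + 35\right)^{2} = 56^{2} = 3136$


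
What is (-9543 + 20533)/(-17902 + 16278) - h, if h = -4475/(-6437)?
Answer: -5572145/746692 ≈ -7.4624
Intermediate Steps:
h = 4475/6437 (h = -4475*(-1/6437) = 4475/6437 ≈ 0.69520)
(-9543 + 20533)/(-17902 + 16278) - h = (-9543 + 20533)/(-17902 + 16278) - 1*4475/6437 = 10990/(-1624) - 4475/6437 = 10990*(-1/1624) - 4475/6437 = -785/116 - 4475/6437 = -5572145/746692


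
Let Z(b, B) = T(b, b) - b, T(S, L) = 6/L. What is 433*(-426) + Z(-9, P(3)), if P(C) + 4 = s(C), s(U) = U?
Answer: -553349/3 ≈ -1.8445e+5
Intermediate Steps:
P(C) = -4 + C
Z(b, B) = -b + 6/b (Z(b, B) = 6/b - b = -b + 6/b)
433*(-426) + Z(-9, P(3)) = 433*(-426) + (-1*(-9) + 6/(-9)) = -184458 + (9 + 6*(-⅑)) = -184458 + (9 - ⅔) = -184458 + 25/3 = -553349/3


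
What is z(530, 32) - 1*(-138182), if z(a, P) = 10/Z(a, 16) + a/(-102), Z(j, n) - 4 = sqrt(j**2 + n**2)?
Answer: 99059917867/716907 + sqrt(70289)/14057 ≈ 1.3818e+5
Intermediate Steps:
Z(j, n) = 4 + sqrt(j**2 + n**2)
z(a, P) = 10/(4 + sqrt(256 + a**2)) - a/102 (z(a, P) = 10/(4 + sqrt(a**2 + 16**2)) + a/(-102) = 10/(4 + sqrt(a**2 + 256)) + a*(-1/102) = 10/(4 + sqrt(256 + a**2)) - a/102)
z(530, 32) - 1*(-138182) = (1020 - 1*530*(4 + sqrt(256 + 530**2)))/(102*(4 + sqrt(256 + 530**2))) - 1*(-138182) = (1020 - 1*530*(4 + sqrt(256 + 280900)))/(102*(4 + sqrt(256 + 280900))) + 138182 = (1020 - 1*530*(4 + sqrt(281156)))/(102*(4 + sqrt(281156))) + 138182 = (1020 - 1*530*(4 + 2*sqrt(70289)))/(102*(4 + 2*sqrt(70289))) + 138182 = (1020 + (-2120 - 1060*sqrt(70289)))/(102*(4 + 2*sqrt(70289))) + 138182 = (-1100 - 1060*sqrt(70289))/(102*(4 + 2*sqrt(70289))) + 138182 = 138182 + (-1100 - 1060*sqrt(70289))/(102*(4 + 2*sqrt(70289)))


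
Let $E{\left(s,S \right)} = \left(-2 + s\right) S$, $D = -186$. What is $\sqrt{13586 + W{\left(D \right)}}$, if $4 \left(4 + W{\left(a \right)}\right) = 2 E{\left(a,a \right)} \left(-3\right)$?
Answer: $13 i \sqrt{230} \approx 197.15 i$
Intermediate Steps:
$E{\left(s,S \right)} = S \left(-2 + s\right)$
$W{\left(a \right)} = -4 - \frac{3 a \left(-2 + a\right)}{2}$ ($W{\left(a \right)} = -4 + \frac{2 a \left(-2 + a\right) \left(-3\right)}{4} = -4 + \frac{\left(-6\right) a \left(-2 + a\right)}{4} = -4 - \frac{3 a \left(-2 + a\right)}{2}$)
$\sqrt{13586 + W{\left(D \right)}} = \sqrt{13586 - \left(4 - 279 \left(-2 - 186\right)\right)} = \sqrt{13586 - \left(4 - -52452\right)} = \sqrt{13586 - 52456} = \sqrt{-38870} = 13 i \sqrt{230}$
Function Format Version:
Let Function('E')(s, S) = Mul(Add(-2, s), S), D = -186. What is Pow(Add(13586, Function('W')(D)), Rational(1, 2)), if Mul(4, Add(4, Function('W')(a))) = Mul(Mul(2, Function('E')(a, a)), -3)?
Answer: Mul(13, I, Pow(230, Rational(1, 2))) ≈ Mul(197.15, I)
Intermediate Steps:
Function('E')(s, S) = Mul(S, Add(-2, s))
Function('W')(a) = Add(-4, Mul(Rational(-3, 2), a, Add(-2, a))) (Function('W')(a) = Add(-4, Mul(Rational(1, 4), Mul(Mul(2, Mul(a, Add(-2, a))), -3))) = Add(-4, Mul(Rational(1, 4), Mul(Mul(2, a, Add(-2, a)), -3))) = Add(-4, Mul(Rational(1, 4), Mul(-6, a, Add(-2, a)))) = Add(-4, Mul(Rational(-3, 2), a, Add(-2, a))))
Pow(Add(13586, Function('W')(D)), Rational(1, 2)) = Pow(Add(13586, Add(-4, Mul(Rational(-3, 2), -186, Add(-2, -186)))), Rational(1, 2)) = Pow(Add(13586, Add(-4, Mul(Rational(-3, 2), -186, -188))), Rational(1, 2)) = Pow(Add(13586, Add(-4, -52452)), Rational(1, 2)) = Pow(Add(13586, -52456), Rational(1, 2)) = Pow(-38870, Rational(1, 2)) = Mul(13, I, Pow(230, Rational(1, 2)))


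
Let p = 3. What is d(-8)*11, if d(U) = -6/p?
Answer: -22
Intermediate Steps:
d(U) = -2 (d(U) = -6/3 = -6*⅓ = -2)
d(-8)*11 = -2*11 = -22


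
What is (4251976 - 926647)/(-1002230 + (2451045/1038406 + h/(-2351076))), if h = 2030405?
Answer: -312244738417114524/94108154958657265 ≈ -3.3179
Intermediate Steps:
(4251976 - 926647)/(-1002230 + (2451045/1038406 + h/(-2351076))) = (4251976 - 926647)/(-1002230 + (2451045/1038406 + 2030405/(-2351076))) = 3325329/(-1002230 + (2451045*(1/1038406) + 2030405*(-1/2351076))) = 3325329/(-1002230 + (2451045/1038406 - 156185/180852)) = 3325329/(-1002230 + 140546474615/93898900956) = 3325329/(-94108154958657265/93898900956) = 3325329*(-93898900956/94108154958657265) = -312244738417114524/94108154958657265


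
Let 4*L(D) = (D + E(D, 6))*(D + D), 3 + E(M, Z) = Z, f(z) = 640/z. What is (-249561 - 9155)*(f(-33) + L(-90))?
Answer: -33259235380/33 ≈ -1.0079e+9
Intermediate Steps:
E(M, Z) = -3 + Z
L(D) = D*(3 + D)/2 (L(D) = ((D + (-3 + 6))*(D + D))/4 = ((D + 3)*(2*D))/4 = ((3 + D)*(2*D))/4 = (2*D*(3 + D))/4 = D*(3 + D)/2)
(-249561 - 9155)*(f(-33) + L(-90)) = (-249561 - 9155)*(640/(-33) + (½)*(-90)*(3 - 90)) = -258716*(640*(-1/33) + (½)*(-90)*(-87)) = -258716*(-640/33 + 3915) = -258716*128555/33 = -33259235380/33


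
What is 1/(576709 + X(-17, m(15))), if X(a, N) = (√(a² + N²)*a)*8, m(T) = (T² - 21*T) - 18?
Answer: 576709/332372187993 + 136*√11953/332372187993 ≈ 1.7799e-6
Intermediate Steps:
m(T) = -18 + T² - 21*T
X(a, N) = 8*a*√(N² + a²) (X(a, N) = (√(N² + a²)*a)*8 = (a*√(N² + a²))*8 = 8*a*√(N² + a²))
1/(576709 + X(-17, m(15))) = 1/(576709 + 8*(-17)*√((-18 + 15² - 21*15)² + (-17)²)) = 1/(576709 + 8*(-17)*√((-18 + 225 - 315)² + 289)) = 1/(576709 + 8*(-17)*√((-108)² + 289)) = 1/(576709 + 8*(-17)*√(11664 + 289)) = 1/(576709 + 8*(-17)*√11953) = 1/(576709 - 136*√11953)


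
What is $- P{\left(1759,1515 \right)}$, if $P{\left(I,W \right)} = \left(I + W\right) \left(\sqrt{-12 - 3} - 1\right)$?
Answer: $3274 - 3274 i \sqrt{15} \approx 3274.0 - 12680.0 i$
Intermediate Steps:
$P{\left(I,W \right)} = \left(-1 + i \sqrt{15}\right) \left(I + W\right)$ ($P{\left(I,W \right)} = \left(I + W\right) \left(\sqrt{-15} - 1\right) = \left(I + W\right) \left(i \sqrt{15} - 1\right) = \left(I + W\right) \left(-1 + i \sqrt{15}\right) = \left(-1 + i \sqrt{15}\right) \left(I + W\right)$)
$- P{\left(1759,1515 \right)} = - (\left(-1\right) 1759 - 1515 + i 1759 \sqrt{15} + i 1515 \sqrt{15}) = - (-1759 - 1515 + 1759 i \sqrt{15} + 1515 i \sqrt{15}) = - (-3274 + 3274 i \sqrt{15}) = 3274 - 3274 i \sqrt{15}$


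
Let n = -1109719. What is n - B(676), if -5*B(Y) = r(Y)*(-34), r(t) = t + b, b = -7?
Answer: -5571341/5 ≈ -1.1143e+6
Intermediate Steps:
r(t) = -7 + t (r(t) = t - 7 = -7 + t)
B(Y) = -238/5 + 34*Y/5 (B(Y) = -(-7 + Y)*(-34)/5 = -(238 - 34*Y)/5 = -238/5 + 34*Y/5)
n - B(676) = -1109719 - (-238/5 + (34/5)*676) = -1109719 - (-238/5 + 22984/5) = -1109719 - 1*22746/5 = -1109719 - 22746/5 = -5571341/5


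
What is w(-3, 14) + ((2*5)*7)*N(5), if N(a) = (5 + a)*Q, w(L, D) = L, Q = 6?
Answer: 4197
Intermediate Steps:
N(a) = 30 + 6*a (N(a) = (5 + a)*6 = 30 + 6*a)
w(-3, 14) + ((2*5)*7)*N(5) = -3 + ((2*5)*7)*(30 + 6*5) = -3 + (10*7)*(30 + 30) = -3 + 70*60 = -3 + 4200 = 4197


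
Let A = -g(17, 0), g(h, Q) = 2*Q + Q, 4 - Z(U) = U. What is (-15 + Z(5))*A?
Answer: 0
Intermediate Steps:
Z(U) = 4 - U
g(h, Q) = 3*Q
A = 0 (A = -3*0 = -1*0 = 0)
(-15 + Z(5))*A = (-15 + (4 - 1*5))*0 = (-15 + (4 - 5))*0 = (-15 - 1)*0 = -16*0 = 0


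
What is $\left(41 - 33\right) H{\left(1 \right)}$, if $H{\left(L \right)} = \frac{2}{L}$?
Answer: $16$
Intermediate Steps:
$\left(41 - 33\right) H{\left(1 \right)} = \left(41 - 33\right) \frac{2}{1} = 8 \cdot 2 \cdot 1 = 8 \cdot 2 = 16$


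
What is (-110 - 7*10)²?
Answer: 32400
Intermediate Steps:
(-110 - 7*10)² = (-110 - 70)² = (-180)² = 32400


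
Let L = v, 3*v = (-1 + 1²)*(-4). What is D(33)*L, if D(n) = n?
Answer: 0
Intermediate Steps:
v = 0 (v = ((-1 + 1²)*(-4))/3 = ((-1 + 1)*(-4))/3 = (0*(-4))/3 = (⅓)*0 = 0)
L = 0
D(33)*L = 33*0 = 0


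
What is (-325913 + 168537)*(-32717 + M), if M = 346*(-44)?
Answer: 7544762816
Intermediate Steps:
M = -15224
(-325913 + 168537)*(-32717 + M) = (-325913 + 168537)*(-32717 - 15224) = -157376*(-47941) = 7544762816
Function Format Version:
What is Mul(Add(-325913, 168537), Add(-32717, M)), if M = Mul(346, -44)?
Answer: 7544762816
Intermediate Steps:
M = -15224
Mul(Add(-325913, 168537), Add(-32717, M)) = Mul(Add(-325913, 168537), Add(-32717, -15224)) = Mul(-157376, -47941) = 7544762816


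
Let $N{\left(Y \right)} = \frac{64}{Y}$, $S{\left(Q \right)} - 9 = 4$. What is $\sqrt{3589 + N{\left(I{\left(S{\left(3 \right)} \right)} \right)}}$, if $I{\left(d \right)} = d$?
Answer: $\frac{\sqrt{607373}}{13} \approx 59.949$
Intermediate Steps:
$S{\left(Q \right)} = 13$ ($S{\left(Q \right)} = 9 + 4 = 13$)
$\sqrt{3589 + N{\left(I{\left(S{\left(3 \right)} \right)} \right)}} = \sqrt{3589 + \frac{64}{13}} = \sqrt{\frac{46721}{13}} = \frac{\sqrt{607373}}{13}$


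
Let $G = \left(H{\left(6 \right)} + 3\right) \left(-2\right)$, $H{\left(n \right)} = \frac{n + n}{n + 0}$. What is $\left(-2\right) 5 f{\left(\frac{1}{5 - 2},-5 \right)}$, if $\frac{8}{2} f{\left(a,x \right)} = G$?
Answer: $25$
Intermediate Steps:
$H{\left(n \right)} = 2$ ($H{\left(n \right)} = \frac{2 n}{n} = 2$)
$G = -10$ ($G = \left(2 + 3\right) \left(-2\right) = 5 \left(-2\right) = -10$)
$f{\left(a,x \right)} = - \frac{5}{2}$ ($f{\left(a,x \right)} = \frac{1}{4} \left(-10\right) = - \frac{5}{2}$)
$\left(-2\right) 5 f{\left(\frac{1}{5 - 2},-5 \right)} = \left(-2\right) 5 \left(- \frac{5}{2}\right) = \left(-10\right) \left(- \frac{5}{2}\right) = 25$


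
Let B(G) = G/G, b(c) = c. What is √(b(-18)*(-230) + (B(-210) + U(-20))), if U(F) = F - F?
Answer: √4141 ≈ 64.351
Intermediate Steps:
B(G) = 1
U(F) = 0
√(b(-18)*(-230) + (B(-210) + U(-20))) = √(-18*(-230) + (1 + 0)) = √(4140 + 1) = √4141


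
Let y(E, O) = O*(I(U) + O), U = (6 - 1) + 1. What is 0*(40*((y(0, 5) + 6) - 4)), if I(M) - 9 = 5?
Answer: 0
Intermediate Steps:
U = 6 (U = 5 + 1 = 6)
I(M) = 14 (I(M) = 9 + 5 = 14)
y(E, O) = O*(14 + O)
0*(40*((y(0, 5) + 6) - 4)) = 0*(40*((5*(14 + 5) + 6) - 4)) = 0*(40*((5*19 + 6) - 4)) = 0*(40*((95 + 6) - 4)) = 0*(40*(101 - 4)) = 0*(40*97) = 0*3880 = 0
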